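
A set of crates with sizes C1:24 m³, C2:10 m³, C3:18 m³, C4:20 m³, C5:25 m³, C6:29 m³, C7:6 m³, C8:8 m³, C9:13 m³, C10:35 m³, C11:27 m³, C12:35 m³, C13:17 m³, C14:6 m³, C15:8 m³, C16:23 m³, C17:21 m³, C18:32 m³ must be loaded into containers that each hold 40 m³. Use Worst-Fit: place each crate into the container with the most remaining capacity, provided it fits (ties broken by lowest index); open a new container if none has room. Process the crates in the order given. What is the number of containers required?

C1 (24 m³) → container 1 (remaining 16 m³)
C2 (10 m³) → container 1 (remaining 6 m³)
C3 (18 m³) → container 2 (remaining 22 m³)
C4 (20 m³) → container 2 (remaining 2 m³)
C5 (25 m³) → container 3 (remaining 15 m³)
C6 (29 m³) → container 4 (remaining 11 m³)
C7 (6 m³) → container 3 (remaining 9 m³)
C8 (8 m³) → container 4 (remaining 3 m³)
C9 (13 m³) → container 5 (remaining 27 m³)
C10 (35 m³) → container 6 (remaining 5 m³)
C11 (27 m³) → container 5 (remaining 0 m³)
C12 (35 m³) → container 7 (remaining 5 m³)
C13 (17 m³) → container 8 (remaining 23 m³)
C14 (6 m³) → container 8 (remaining 17 m³)
C15 (8 m³) → container 8 (remaining 9 m³)
C16 (23 m³) → container 9 (remaining 17 m³)
C17 (21 m³) → container 10 (remaining 19 m³)
C18 (32 m³) → container 11 (remaining 8 m³)
Final containers: [24,10] [18,20] [25,6] [29,8] [13,27] [35] [35] [17,6,8] [23] [21] [32].

11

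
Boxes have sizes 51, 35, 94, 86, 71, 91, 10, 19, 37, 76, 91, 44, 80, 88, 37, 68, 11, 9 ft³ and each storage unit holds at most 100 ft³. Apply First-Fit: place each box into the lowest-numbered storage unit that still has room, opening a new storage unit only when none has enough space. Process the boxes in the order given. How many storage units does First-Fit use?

51 ft³ → storage unit 1 (remaining 49 ft³)
35 ft³ → storage unit 1 (remaining 14 ft³)
94 ft³ → storage unit 2 (remaining 6 ft³)
86 ft³ → storage unit 3 (remaining 14 ft³)
71 ft³ → storage unit 4 (remaining 29 ft³)
91 ft³ → storage unit 5 (remaining 9 ft³)
10 ft³ → storage unit 1 (remaining 4 ft³)
19 ft³ → storage unit 4 (remaining 10 ft³)
37 ft³ → storage unit 6 (remaining 63 ft³)
76 ft³ → storage unit 7 (remaining 24 ft³)
91 ft³ → storage unit 8 (remaining 9 ft³)
44 ft³ → storage unit 6 (remaining 19 ft³)
80 ft³ → storage unit 9 (remaining 20 ft³)
88 ft³ → storage unit 10 (remaining 12 ft³)
37 ft³ → storage unit 11 (remaining 63 ft³)
68 ft³ → storage unit 12 (remaining 32 ft³)
11 ft³ → storage unit 3 (remaining 3 ft³)
9 ft³ → storage unit 4 (remaining 1 ft³)
Final storage units: [51,35,10] [94] [86,11] [71,19,9] [91] [37,44] [76] [91] [80] [88] [37] [68].

12 storage units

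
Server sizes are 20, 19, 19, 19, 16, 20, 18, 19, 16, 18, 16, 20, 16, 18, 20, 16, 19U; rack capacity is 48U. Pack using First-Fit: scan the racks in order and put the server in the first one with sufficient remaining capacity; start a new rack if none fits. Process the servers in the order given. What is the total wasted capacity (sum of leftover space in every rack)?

Put 20U in rack 1; 28U remain.
Put 19U in rack 1; 9U remain.
Put 19U in rack 2; 29U remain.
Put 19U in rack 2; 10U remain.
Put 16U in rack 3; 32U remain.
Put 20U in rack 3; 12U remain.
Put 18U in rack 4; 30U remain.
Put 19U in rack 4; 11U remain.
Put 16U in rack 5; 32U remain.
Put 18U in rack 5; 14U remain.
Put 16U in rack 6; 32U remain.
Put 20U in rack 6; 12U remain.
Put 16U in rack 7; 32U remain.
Put 18U in rack 7; 14U remain.
Put 20U in rack 8; 28U remain.
Put 16U in rack 8; 12U remain.
Put 19U in rack 9; 29U remain.
9 racks × 48U = 432U; used 309U; unused 123U.

123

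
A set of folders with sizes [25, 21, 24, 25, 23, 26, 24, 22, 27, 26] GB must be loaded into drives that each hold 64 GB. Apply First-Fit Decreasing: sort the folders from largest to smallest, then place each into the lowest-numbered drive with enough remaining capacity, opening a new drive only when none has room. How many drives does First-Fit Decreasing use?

5

Sorted descending: 27, 26, 26, 25, 25, 24, 24, 23, 22, 21.
Put 27 GB in drive 1; 37 GB remain.
Put 26 GB in drive 1; 11 GB remain.
Put 26 GB in drive 2; 38 GB remain.
Put 25 GB in drive 2; 13 GB remain.
Put 25 GB in drive 3; 39 GB remain.
Put 24 GB in drive 3; 15 GB remain.
Put 24 GB in drive 4; 40 GB remain.
Put 23 GB in drive 4; 17 GB remain.
Put 22 GB in drive 5; 42 GB remain.
Put 21 GB in drive 5; 21 GB remain.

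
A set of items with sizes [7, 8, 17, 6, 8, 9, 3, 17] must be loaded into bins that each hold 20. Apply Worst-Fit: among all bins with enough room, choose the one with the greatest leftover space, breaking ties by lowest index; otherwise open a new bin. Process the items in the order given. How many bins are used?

5 bins

bin 1: place 7, 13 left
bin 1: place 8, 5 left
bin 2: place 17, 3 left
bin 3: place 6, 14 left
bin 3: place 8, 6 left
bin 4: place 9, 11 left
bin 4: place 3, 8 left
bin 5: place 17, 3 left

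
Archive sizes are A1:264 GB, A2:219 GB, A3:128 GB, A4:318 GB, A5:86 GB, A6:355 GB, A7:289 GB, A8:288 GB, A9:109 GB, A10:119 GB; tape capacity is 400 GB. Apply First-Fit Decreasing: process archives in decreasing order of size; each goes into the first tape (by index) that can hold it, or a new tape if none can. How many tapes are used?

6

Sorted descending: 355, 318, 289, 288, 264, 219, 128, 119, 109, 86.
tape 1: place 355 GB, 45 GB left
tape 2: place 318 GB, 82 GB left
tape 3: place 289 GB, 111 GB left
tape 4: place 288 GB, 112 GB left
tape 5: place 264 GB, 136 GB left
tape 6: place 219 GB, 181 GB left
tape 5: place 128 GB, 8 GB left
tape 6: place 119 GB, 62 GB left
tape 3: place 109 GB, 2 GB left
tape 4: place 86 GB, 26 GB left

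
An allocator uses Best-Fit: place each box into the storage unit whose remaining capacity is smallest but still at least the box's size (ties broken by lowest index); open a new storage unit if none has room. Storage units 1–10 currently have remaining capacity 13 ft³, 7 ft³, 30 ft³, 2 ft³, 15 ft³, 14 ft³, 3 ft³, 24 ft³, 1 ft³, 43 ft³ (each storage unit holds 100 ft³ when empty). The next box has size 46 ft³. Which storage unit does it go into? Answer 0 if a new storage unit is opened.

No storage unit has ≥ 46 ft³ free, so a new storage unit is opened.

0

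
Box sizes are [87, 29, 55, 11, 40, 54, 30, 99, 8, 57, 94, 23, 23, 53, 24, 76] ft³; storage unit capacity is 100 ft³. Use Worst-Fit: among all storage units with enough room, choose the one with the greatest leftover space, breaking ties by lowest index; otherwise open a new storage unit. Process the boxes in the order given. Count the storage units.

storage unit 1: place 87 ft³, 13 ft³ left
storage unit 2: place 29 ft³, 71 ft³ left
storage unit 2: place 55 ft³, 16 ft³ left
storage unit 2: place 11 ft³, 5 ft³ left
storage unit 3: place 40 ft³, 60 ft³ left
storage unit 3: place 54 ft³, 6 ft³ left
storage unit 4: place 30 ft³, 70 ft³ left
storage unit 5: place 99 ft³, 1 ft³ left
storage unit 4: place 8 ft³, 62 ft³ left
storage unit 4: place 57 ft³, 5 ft³ left
storage unit 6: place 94 ft³, 6 ft³ left
storage unit 7: place 23 ft³, 77 ft³ left
storage unit 7: place 23 ft³, 54 ft³ left
storage unit 7: place 53 ft³, 1 ft³ left
storage unit 8: place 24 ft³, 76 ft³ left
storage unit 8: place 76 ft³, 0 ft³ left

8 storage units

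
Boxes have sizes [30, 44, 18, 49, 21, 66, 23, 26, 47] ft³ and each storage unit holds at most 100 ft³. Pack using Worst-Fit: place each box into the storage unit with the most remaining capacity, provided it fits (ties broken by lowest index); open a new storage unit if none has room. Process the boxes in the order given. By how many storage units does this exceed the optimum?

Worst-Fit: [30,44,18] [49,21,26] [66,23] [47] → 4 storage units.
Total size 324 ft³; any packing needs at least ⌈324/100⌉ = 4 storage units.
So 4 is already optimal.

0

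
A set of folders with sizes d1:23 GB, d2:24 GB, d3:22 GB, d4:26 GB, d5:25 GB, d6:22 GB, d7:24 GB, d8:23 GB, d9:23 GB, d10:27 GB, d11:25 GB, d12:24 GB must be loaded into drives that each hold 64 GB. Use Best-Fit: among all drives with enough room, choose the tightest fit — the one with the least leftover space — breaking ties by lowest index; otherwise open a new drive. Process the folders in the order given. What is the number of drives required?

6

Put d1 (23 GB) in drive 1; 41 GB remain.
Put d2 (24 GB) in drive 1; 17 GB remain.
Put d3 (22 GB) in drive 2; 42 GB remain.
Put d4 (26 GB) in drive 2; 16 GB remain.
Put d5 (25 GB) in drive 3; 39 GB remain.
Put d6 (22 GB) in drive 3; 17 GB remain.
Put d7 (24 GB) in drive 4; 40 GB remain.
Put d8 (23 GB) in drive 4; 17 GB remain.
Put d9 (23 GB) in drive 5; 41 GB remain.
Put d10 (27 GB) in drive 5; 14 GB remain.
Put d11 (25 GB) in drive 6; 39 GB remain.
Put d12 (24 GB) in drive 6; 15 GB remain.
Final drives: [23,24] [22,26] [25,22] [24,23] [23,27] [25,24].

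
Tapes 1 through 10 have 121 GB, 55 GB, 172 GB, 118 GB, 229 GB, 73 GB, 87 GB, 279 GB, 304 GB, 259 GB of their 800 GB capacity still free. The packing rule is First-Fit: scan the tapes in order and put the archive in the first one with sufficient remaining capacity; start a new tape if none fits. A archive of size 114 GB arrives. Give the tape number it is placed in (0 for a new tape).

1

Tapes with room: tape 1 (121 GB), tape 3 (172 GB), tape 4 (118 GB), tape 5 (229 GB), tape 8 (279 GB), tape 9 (304 GB), tape 10 (259 GB).
The first with room is tape 1.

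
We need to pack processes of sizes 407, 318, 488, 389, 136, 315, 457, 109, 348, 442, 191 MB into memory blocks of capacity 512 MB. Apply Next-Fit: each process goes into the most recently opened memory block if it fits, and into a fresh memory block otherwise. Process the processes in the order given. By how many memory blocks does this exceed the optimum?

1

Next-Fit: [407] [318] [488] [389] [136,315] [457] [109,348] [442] [191] → 9 memory blocks.
Total size 3600 MB; any packing needs at least ⌈3600/512⌉ = 8 memory blocks.
An optimal packing achieves that bound: [488] [457] [442] [407] [389,109] [348,136] [318,191] [315] → 8 memory blocks.
Excess: 9 − 8 = 1.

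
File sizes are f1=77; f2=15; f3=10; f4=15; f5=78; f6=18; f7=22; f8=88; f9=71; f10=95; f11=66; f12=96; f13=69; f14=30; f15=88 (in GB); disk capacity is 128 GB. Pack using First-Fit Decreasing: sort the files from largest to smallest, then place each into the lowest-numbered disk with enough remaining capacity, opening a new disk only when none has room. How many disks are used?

Sorted descending: 96, 95, 88, 88, 78, 77, 71, 69, 66, 30, 22, 18, 15, 15, 10.
Put 96 GB in disk 1; 32 GB remain.
Put 95 GB in disk 2; 33 GB remain.
Put 88 GB in disk 3; 40 GB remain.
Put 88 GB in disk 4; 40 GB remain.
Put 78 GB in disk 5; 50 GB remain.
Put 77 GB in disk 6; 51 GB remain.
Put 71 GB in disk 7; 57 GB remain.
Put 69 GB in disk 8; 59 GB remain.
Put 66 GB in disk 9; 62 GB remain.
Put 30 GB in disk 1; 2 GB remain.
Put 22 GB in disk 2; 11 GB remain.
Put 18 GB in disk 3; 22 GB remain.
Put 15 GB in disk 3; 7 GB remain.
Put 15 GB in disk 4; 25 GB remain.
Put 10 GB in disk 2; 1 GB remain.

9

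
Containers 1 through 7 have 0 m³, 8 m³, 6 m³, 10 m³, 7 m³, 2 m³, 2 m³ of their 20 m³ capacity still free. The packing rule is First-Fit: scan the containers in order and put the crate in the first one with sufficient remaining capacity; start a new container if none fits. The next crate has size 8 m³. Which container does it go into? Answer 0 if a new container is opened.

2

Containers with room: container 2 (8 m³), container 4 (10 m³).
The first with room is container 2.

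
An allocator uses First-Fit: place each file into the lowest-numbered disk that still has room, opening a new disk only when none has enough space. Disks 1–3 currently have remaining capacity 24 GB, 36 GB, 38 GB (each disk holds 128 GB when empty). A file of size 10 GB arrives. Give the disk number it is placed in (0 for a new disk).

1

Disks with room: disk 1 (24 GB), disk 2 (36 GB), disk 3 (38 GB).
The first with room is disk 1.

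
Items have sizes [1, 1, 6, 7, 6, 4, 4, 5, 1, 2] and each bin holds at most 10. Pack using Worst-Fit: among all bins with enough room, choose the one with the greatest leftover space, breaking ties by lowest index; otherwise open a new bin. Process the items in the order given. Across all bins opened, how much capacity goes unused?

3

Put 1 in bin 1; 9 remain.
Put 1 in bin 1; 8 remain.
Put 6 in bin 1; 2 remain.
Put 7 in bin 2; 3 remain.
Put 6 in bin 3; 4 remain.
Put 4 in bin 3; 0 remain.
Put 4 in bin 4; 6 remain.
Put 5 in bin 4; 1 remain.
Put 1 in bin 2; 2 remain.
Put 2 in bin 1; 0 remain.
4 bins × 10 = 40; used 37; unused 3.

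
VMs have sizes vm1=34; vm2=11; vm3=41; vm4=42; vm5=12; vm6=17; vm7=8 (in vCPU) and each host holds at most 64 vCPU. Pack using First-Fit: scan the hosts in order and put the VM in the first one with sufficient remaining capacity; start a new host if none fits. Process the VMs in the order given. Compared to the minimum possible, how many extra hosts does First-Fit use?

0

First-Fit: [34,11,12] [41,17] [42,8] → 3 hosts.
Total size 165 vCPU; any packing needs at least ⌈165/64⌉ = 3 hosts.
So 3 is already optimal.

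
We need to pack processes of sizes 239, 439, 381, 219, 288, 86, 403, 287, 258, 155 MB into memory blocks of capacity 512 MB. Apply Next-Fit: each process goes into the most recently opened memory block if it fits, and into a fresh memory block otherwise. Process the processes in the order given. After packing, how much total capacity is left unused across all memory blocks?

829

Put 239 MB in memory block 1; 273 MB remain.
Put 439 MB in memory block 2; 73 MB remain.
Put 381 MB in memory block 3; 131 MB remain.
Put 219 MB in memory block 4; 293 MB remain.
Put 288 MB in memory block 4; 5 MB remain.
Put 86 MB in memory block 5; 426 MB remain.
Put 403 MB in memory block 5; 23 MB remain.
Put 287 MB in memory block 6; 225 MB remain.
Put 258 MB in memory block 7; 254 MB remain.
Put 155 MB in memory block 7; 99 MB remain.
7 memory blocks × 512 MB = 3584 MB; used 2755 MB; unused 829 MB.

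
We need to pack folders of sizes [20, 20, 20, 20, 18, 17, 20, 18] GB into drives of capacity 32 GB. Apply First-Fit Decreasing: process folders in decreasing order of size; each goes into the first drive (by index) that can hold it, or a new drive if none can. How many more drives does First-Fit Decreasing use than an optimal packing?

0

First-Fit Decreasing: [20] [20] [20] [20] [20] [18] [18] [17] → 8 drives.
8 folders exceed 16 GB (half the capacity), and no two of those can share a drive, so at least 8 drives are needed.
So 8 is already optimal.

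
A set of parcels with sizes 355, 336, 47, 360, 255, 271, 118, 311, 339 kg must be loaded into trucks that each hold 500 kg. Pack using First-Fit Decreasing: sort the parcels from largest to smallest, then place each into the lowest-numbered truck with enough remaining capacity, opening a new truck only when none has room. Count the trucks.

Sorted descending: 360, 355, 339, 336, 311, 271, 255, 118, 47.
360 kg → truck 1 (remaining 140 kg)
355 kg → truck 2 (remaining 145 kg)
339 kg → truck 3 (remaining 161 kg)
336 kg → truck 4 (remaining 164 kg)
311 kg → truck 5 (remaining 189 kg)
271 kg → truck 6 (remaining 229 kg)
255 kg → truck 7 (remaining 245 kg)
118 kg → truck 1 (remaining 22 kg)
47 kg → truck 2 (remaining 98 kg)

7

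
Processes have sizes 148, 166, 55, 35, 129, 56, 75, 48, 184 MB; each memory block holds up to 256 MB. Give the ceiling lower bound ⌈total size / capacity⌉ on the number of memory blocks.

Total size = 148 + 166 + 55 + 35 + 129 + 56 + 75 + 48 + 184 = 896 MB.
⌈896 / 256⌉ = 4.

4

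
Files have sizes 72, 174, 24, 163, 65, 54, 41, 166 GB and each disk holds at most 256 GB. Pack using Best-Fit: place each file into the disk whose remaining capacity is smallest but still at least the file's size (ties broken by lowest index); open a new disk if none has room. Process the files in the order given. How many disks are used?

4 disks

72 GB → disk 1 (remaining 184 GB)
174 GB → disk 1 (remaining 10 GB)
24 GB → disk 2 (remaining 232 GB)
163 GB → disk 2 (remaining 69 GB)
65 GB → disk 2 (remaining 4 GB)
54 GB → disk 3 (remaining 202 GB)
41 GB → disk 3 (remaining 161 GB)
166 GB → disk 4 (remaining 90 GB)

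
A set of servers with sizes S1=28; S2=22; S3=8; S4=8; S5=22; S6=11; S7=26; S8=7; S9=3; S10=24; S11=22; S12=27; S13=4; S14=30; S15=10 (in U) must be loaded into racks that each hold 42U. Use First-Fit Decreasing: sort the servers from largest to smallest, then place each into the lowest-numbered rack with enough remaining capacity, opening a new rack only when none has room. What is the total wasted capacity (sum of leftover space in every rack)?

84

Sorted descending: 30, 28, 27, 26, 24, 22, 22, 22, 11, 10, 8, 8, 7, 4, 3.
30U → rack 1 (remaining 12U)
28U → rack 2 (remaining 14U)
27U → rack 3 (remaining 15U)
26U → rack 4 (remaining 16U)
24U → rack 5 (remaining 18U)
22U → rack 6 (remaining 20U)
22U → rack 7 (remaining 20U)
22U → rack 8 (remaining 20U)
11U → rack 1 (remaining 1U)
10U → rack 2 (remaining 4U)
8U → rack 3 (remaining 7U)
8U → rack 4 (remaining 8U)
7U → rack 3 (remaining 0U)
4U → rack 2 (remaining 0U)
3U → rack 4 (remaining 5U)
8 racks × 42U = 336U; used 252U; unused 84U.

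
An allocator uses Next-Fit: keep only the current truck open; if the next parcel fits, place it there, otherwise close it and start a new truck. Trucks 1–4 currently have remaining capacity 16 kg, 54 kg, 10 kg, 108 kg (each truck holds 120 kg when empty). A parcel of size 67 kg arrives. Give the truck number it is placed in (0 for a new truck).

4

Next-Fit only looks at truck 4, which has 108 kg free.
67 kg fits there.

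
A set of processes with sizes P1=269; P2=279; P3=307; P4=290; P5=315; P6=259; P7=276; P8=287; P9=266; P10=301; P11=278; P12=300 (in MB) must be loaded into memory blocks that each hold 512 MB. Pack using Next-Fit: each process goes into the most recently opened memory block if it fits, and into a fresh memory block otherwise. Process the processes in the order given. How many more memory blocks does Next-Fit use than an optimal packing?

Next-Fit: [269] [279] [307] [290] [315] [259] [276] [287] [266] [301] [278] [300] → 12 memory blocks.
12 processes exceed 256 MB (half the capacity), and no two of those can share a memory block, so at least 12 memory blocks are needed.
So 12 is already optimal.

0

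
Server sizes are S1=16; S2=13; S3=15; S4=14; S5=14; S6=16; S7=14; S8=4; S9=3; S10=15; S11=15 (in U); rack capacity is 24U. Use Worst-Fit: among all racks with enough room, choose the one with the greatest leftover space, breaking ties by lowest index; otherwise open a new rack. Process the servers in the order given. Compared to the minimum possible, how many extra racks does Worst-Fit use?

Worst-Fit: [16] [13,4] [15] [14,3] [14] [16] [14] [15] [15] → 9 racks.
9 servers exceed 12U (half the capacity), and no two of those can share a rack, so at least 9 racks are needed.
So 9 is already optimal.

0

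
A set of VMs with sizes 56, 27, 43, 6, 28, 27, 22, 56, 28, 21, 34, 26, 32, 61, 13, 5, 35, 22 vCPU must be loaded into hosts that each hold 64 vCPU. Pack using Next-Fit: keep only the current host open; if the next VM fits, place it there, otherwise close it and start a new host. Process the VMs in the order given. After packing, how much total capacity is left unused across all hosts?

Put 56 vCPU in host 1; 8 vCPU remain.
Put 27 vCPU in host 2; 37 vCPU remain.
Put 43 vCPU in host 3; 21 vCPU remain.
Put 6 vCPU in host 3; 15 vCPU remain.
Put 28 vCPU in host 4; 36 vCPU remain.
Put 27 vCPU in host 4; 9 vCPU remain.
Put 22 vCPU in host 5; 42 vCPU remain.
Put 56 vCPU in host 6; 8 vCPU remain.
Put 28 vCPU in host 7; 36 vCPU remain.
Put 21 vCPU in host 7; 15 vCPU remain.
Put 34 vCPU in host 8; 30 vCPU remain.
Put 26 vCPU in host 8; 4 vCPU remain.
Put 32 vCPU in host 9; 32 vCPU remain.
Put 61 vCPU in host 10; 3 vCPU remain.
Put 13 vCPU in host 11; 51 vCPU remain.
Put 5 vCPU in host 11; 46 vCPU remain.
Put 35 vCPU in host 11; 11 vCPU remain.
Put 22 vCPU in host 12; 42 vCPU remain.
12 hosts × 64 vCPU = 768 vCPU; used 542 vCPU; unused 226 vCPU.

226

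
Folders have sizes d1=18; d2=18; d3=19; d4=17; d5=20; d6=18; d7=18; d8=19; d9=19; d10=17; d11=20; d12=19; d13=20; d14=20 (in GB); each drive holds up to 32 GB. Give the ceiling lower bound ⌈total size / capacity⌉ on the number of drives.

Total size = 18 + 18 + 19 + 17 + 20 + 18 + 18 + 19 + 19 + 17 + 20 + 19 + 20 + 20 = 262 GB.
⌈262 / 32⌉ = 9.

9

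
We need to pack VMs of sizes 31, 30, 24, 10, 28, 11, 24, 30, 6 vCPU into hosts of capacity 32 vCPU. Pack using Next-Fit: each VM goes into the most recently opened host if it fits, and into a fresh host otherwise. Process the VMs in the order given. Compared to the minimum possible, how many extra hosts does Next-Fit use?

Next-Fit: [31] [30] [24] [10] [28] [11] [24] [30] [6] → 9 hosts.
Total size 194 vCPU; any packing needs at least ⌈194/32⌉ = 7 hosts.
An optimal packing achieves that bound: [31] [30] [30] [28] [24,6] [24] [11,10] → 7 hosts.
Excess: 9 − 7 = 2.

2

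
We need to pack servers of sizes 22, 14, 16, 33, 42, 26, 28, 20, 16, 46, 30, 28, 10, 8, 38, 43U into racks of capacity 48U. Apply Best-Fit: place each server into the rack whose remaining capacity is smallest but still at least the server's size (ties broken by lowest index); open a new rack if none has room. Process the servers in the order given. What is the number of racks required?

10

rack 1: place 22U, 26U left
rack 1: place 14U, 12U left
rack 2: place 16U, 32U left
rack 3: place 33U, 15U left
rack 4: place 42U, 6U left
rack 2: place 26U, 6U left
rack 5: place 28U, 20U left
rack 5: place 20U, 0U left
rack 6: place 16U, 32U left
rack 7: place 46U, 2U left
rack 6: place 30U, 2U left
rack 8: place 28U, 20U left
rack 1: place 10U, 2U left
rack 3: place 8U, 7U left
rack 9: place 38U, 10U left
rack 10: place 43U, 5U left
Final racks: [22,14,10] [16,26] [33,8] [42] [28,20] [16,30] [46] [28] [38] [43].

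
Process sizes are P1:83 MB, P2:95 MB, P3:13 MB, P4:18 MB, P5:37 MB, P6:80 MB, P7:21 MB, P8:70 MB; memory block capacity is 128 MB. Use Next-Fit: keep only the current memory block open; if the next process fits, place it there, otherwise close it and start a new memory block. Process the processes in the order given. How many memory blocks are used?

memory block 1: place P1 (83 MB), 45 MB left
memory block 2: place P2 (95 MB), 33 MB left
memory block 2: place P3 (13 MB), 20 MB left
memory block 2: place P4 (18 MB), 2 MB left
memory block 3: place P5 (37 MB), 91 MB left
memory block 3: place P6 (80 MB), 11 MB left
memory block 4: place P7 (21 MB), 107 MB left
memory block 4: place P8 (70 MB), 37 MB left

4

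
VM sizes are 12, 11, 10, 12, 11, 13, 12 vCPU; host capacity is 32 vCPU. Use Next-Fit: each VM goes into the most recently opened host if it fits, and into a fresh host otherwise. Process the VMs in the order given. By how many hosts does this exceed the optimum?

Next-Fit: [12,11] [10,12] [11,13] [12] → 4 hosts.
Total size 81 vCPU; any packing needs at least ⌈81/32⌉ = 3 hosts.
An optimal packing achieves that bound: [13,12] [12,12] [11,11,10] → 3 hosts.
Excess: 4 − 3 = 1.

1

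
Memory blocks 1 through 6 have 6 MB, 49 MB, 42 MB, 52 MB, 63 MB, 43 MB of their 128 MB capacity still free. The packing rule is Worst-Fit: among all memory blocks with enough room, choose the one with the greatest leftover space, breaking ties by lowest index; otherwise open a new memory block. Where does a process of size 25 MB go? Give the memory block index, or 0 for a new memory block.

Memory blocks with room: memory block 2 (49 MB), memory block 3 (42 MB), memory block 4 (52 MB), memory block 5 (63 MB), memory block 6 (43 MB).
Most room is memory block 5 with 63 MB free.

5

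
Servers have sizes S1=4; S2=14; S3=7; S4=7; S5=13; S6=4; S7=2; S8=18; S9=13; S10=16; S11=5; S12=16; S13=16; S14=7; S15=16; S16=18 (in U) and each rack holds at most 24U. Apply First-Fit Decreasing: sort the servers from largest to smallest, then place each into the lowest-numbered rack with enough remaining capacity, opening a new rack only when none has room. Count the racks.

Sorted descending: 18, 18, 16, 16, 16, 16, 14, 13, 13, 7, 7, 7, 5, 4, 4, 2.
rack 1: place 18U, 6U left
rack 2: place 18U, 6U left
rack 3: place 16U, 8U left
rack 4: place 16U, 8U left
rack 5: place 16U, 8U left
rack 6: place 16U, 8U left
rack 7: place 14U, 10U left
rack 8: place 13U, 11U left
rack 9: place 13U, 11U left
rack 3: place 7U, 1U left
rack 4: place 7U, 1U left
rack 5: place 7U, 1U left
rack 1: place 5U, 1U left
rack 2: place 4U, 2U left
rack 6: place 4U, 4U left
rack 2: place 2U, 0U left
Final racks: [18,5] [18,4,2] [16,7] [16,7] [16,7] [16,4] [14] [13] [13].

9 racks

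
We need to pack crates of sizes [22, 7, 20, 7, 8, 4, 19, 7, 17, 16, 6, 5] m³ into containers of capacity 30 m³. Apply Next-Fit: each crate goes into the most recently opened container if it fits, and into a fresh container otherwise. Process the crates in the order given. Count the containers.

container 1: place 22 m³, 8 m³ left
container 1: place 7 m³, 1 m³ left
container 2: place 20 m³, 10 m³ left
container 2: place 7 m³, 3 m³ left
container 3: place 8 m³, 22 m³ left
container 3: place 4 m³, 18 m³ left
container 4: place 19 m³, 11 m³ left
container 4: place 7 m³, 4 m³ left
container 5: place 17 m³, 13 m³ left
container 6: place 16 m³, 14 m³ left
container 6: place 6 m³, 8 m³ left
container 6: place 5 m³, 3 m³ left
Final containers: [22,7] [20,7] [8,4] [19,7] [17] [16,6,5].

6 containers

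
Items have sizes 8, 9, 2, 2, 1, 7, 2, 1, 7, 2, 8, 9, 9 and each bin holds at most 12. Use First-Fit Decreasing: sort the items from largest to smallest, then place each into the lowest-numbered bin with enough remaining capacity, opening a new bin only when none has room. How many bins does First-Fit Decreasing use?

Sorted descending: 9, 9, 9, 8, 8, 7, 7, 2, 2, 2, 2, 1, 1.
Put 9 in bin 1; 3 remain.
Put 9 in bin 2; 3 remain.
Put 9 in bin 3; 3 remain.
Put 8 in bin 4; 4 remain.
Put 8 in bin 5; 4 remain.
Put 7 in bin 6; 5 remain.
Put 7 in bin 7; 5 remain.
Put 2 in bin 1; 1 remain.
Put 2 in bin 2; 1 remain.
Put 2 in bin 3; 1 remain.
Put 2 in bin 4; 2 remain.
Put 1 in bin 1; 0 remain.
Put 1 in bin 2; 0 remain.
Final bins: [9,2,1] [9,2,1] [9,2] [8,2] [8] [7] [7].

7 bins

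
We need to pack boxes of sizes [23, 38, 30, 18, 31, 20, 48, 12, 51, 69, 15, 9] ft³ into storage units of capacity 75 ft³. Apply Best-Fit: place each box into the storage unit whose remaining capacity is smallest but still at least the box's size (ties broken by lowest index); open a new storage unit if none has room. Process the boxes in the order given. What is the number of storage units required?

23 ft³ → storage unit 1 (remaining 52 ft³)
38 ft³ → storage unit 1 (remaining 14 ft³)
30 ft³ → storage unit 2 (remaining 45 ft³)
18 ft³ → storage unit 2 (remaining 27 ft³)
31 ft³ → storage unit 3 (remaining 44 ft³)
20 ft³ → storage unit 2 (remaining 7 ft³)
48 ft³ → storage unit 4 (remaining 27 ft³)
12 ft³ → storage unit 1 (remaining 2 ft³)
51 ft³ → storage unit 5 (remaining 24 ft³)
69 ft³ → storage unit 6 (remaining 6 ft³)
15 ft³ → storage unit 5 (remaining 9 ft³)
9 ft³ → storage unit 5 (remaining 0 ft³)
Final storage units: [23,38,12] [30,18,20] [31] [48] [51,15,9] [69].

6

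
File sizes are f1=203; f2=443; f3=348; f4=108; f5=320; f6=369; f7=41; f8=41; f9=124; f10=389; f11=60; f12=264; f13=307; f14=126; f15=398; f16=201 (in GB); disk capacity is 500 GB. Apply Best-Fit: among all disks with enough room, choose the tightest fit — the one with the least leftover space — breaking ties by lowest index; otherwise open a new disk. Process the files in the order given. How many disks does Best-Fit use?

9

f1 (203 GB) → disk 1 (remaining 297 GB)
f2 (443 GB) → disk 2 (remaining 57 GB)
f3 (348 GB) → disk 3 (remaining 152 GB)
f4 (108 GB) → disk 3 (remaining 44 GB)
f5 (320 GB) → disk 4 (remaining 180 GB)
f6 (369 GB) → disk 5 (remaining 131 GB)
f7 (41 GB) → disk 3 (remaining 3 GB)
f8 (41 GB) → disk 2 (remaining 16 GB)
f9 (124 GB) → disk 5 (remaining 7 GB)
f10 (389 GB) → disk 6 (remaining 111 GB)
f11 (60 GB) → disk 6 (remaining 51 GB)
f12 (264 GB) → disk 1 (remaining 33 GB)
f13 (307 GB) → disk 7 (remaining 193 GB)
f14 (126 GB) → disk 4 (remaining 54 GB)
f15 (398 GB) → disk 8 (remaining 102 GB)
f16 (201 GB) → disk 9 (remaining 299 GB)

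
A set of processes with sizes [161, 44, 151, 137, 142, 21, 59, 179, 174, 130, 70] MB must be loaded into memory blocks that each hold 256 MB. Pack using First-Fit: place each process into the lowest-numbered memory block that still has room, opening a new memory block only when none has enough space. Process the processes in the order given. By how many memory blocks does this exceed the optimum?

0

First-Fit: [161,44,21] [151,59] [137,70] [142] [179] [174] [130] → 7 memory blocks.
7 processes exceed 128 MB (half the capacity), and no two of those can share a memory block, so at least 7 memory blocks are needed.
So 7 is already optimal.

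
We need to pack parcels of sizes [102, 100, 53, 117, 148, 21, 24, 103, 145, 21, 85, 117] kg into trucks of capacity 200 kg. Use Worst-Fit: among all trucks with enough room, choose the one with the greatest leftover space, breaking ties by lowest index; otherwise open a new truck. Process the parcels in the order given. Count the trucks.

8 trucks

truck 1: place 102 kg, 98 kg left
truck 2: place 100 kg, 100 kg left
truck 2: place 53 kg, 47 kg left
truck 3: place 117 kg, 83 kg left
truck 4: place 148 kg, 52 kg left
truck 1: place 21 kg, 77 kg left
truck 3: place 24 kg, 59 kg left
truck 5: place 103 kg, 97 kg left
truck 6: place 145 kg, 55 kg left
truck 5: place 21 kg, 76 kg left
truck 7: place 85 kg, 115 kg left
truck 8: place 117 kg, 83 kg left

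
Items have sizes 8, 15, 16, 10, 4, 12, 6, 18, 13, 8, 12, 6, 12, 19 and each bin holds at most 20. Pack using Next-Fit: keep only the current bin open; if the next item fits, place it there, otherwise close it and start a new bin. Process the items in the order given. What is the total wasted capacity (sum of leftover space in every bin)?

8 → bin 1 (remaining 12)
15 → bin 2 (remaining 5)
16 → bin 3 (remaining 4)
10 → bin 4 (remaining 10)
4 → bin 4 (remaining 6)
12 → bin 5 (remaining 8)
6 → bin 5 (remaining 2)
18 → bin 6 (remaining 2)
13 → bin 7 (remaining 7)
8 → bin 8 (remaining 12)
12 → bin 8 (remaining 0)
6 → bin 9 (remaining 14)
12 → bin 9 (remaining 2)
19 → bin 10 (remaining 1)
10 bins × 20 = 200; used 159; unused 41.

41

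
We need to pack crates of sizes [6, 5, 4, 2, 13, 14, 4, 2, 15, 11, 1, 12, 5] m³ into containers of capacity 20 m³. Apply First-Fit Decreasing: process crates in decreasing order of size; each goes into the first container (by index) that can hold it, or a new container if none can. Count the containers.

5 containers

Sorted descending: 15, 14, 13, 12, 11, 6, 5, 5, 4, 4, 2, 2, 1.
container 1: place 15 m³, 5 m³ left
container 2: place 14 m³, 6 m³ left
container 3: place 13 m³, 7 m³ left
container 4: place 12 m³, 8 m³ left
container 5: place 11 m³, 9 m³ left
container 2: place 6 m³, 0 m³ left
container 1: place 5 m³, 0 m³ left
container 3: place 5 m³, 2 m³ left
container 4: place 4 m³, 4 m³ left
container 4: place 4 m³, 0 m³ left
container 3: place 2 m³, 0 m³ left
container 5: place 2 m³, 7 m³ left
container 5: place 1 m³, 6 m³ left
Final containers: [15,5] [14,6] [13,5,2] [12,4,4] [11,2,1].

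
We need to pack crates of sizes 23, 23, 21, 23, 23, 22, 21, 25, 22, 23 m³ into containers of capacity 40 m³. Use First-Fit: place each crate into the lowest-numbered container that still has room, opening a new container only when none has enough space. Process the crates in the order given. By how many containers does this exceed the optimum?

First-Fit: [23] [23] [21] [23] [23] [22] [21] [25] [22] [23] → 10 containers.
10 crates exceed 20 m³ (half the capacity), and no two of those can share a container, so at least 10 containers are needed.
So 10 is already optimal.

0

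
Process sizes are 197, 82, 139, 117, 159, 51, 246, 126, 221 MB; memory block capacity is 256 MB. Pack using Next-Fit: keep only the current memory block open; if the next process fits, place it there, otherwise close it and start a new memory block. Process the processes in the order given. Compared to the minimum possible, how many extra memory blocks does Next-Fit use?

Next-Fit: [197] [82,139] [117] [159,51] [246] [126] [221] → 7 memory blocks.
Total size 1338 MB; any packing needs at least ⌈1338/256⌉ = 6 memory blocks.
An optimal packing achieves that bound: [246] [221] [197,51] [159,82] [139,117] [126] → 6 memory blocks.
Excess: 7 − 6 = 1.

1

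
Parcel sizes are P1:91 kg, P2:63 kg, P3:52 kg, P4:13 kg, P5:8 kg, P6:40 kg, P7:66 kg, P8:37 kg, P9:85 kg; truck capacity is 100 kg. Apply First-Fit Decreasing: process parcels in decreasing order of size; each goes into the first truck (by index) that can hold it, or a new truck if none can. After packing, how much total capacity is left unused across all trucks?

45

Sorted descending: 91, 85, 66, 63, 52, 40, 37, 13, 8.
91 kg → truck 1 (remaining 9 kg)
85 kg → truck 2 (remaining 15 kg)
66 kg → truck 3 (remaining 34 kg)
63 kg → truck 4 (remaining 37 kg)
52 kg → truck 5 (remaining 48 kg)
40 kg → truck 5 (remaining 8 kg)
37 kg → truck 4 (remaining 0 kg)
13 kg → truck 2 (remaining 2 kg)
8 kg → truck 1 (remaining 1 kg)
5 trucks × 100 kg = 500 kg; used 455 kg; unused 45 kg.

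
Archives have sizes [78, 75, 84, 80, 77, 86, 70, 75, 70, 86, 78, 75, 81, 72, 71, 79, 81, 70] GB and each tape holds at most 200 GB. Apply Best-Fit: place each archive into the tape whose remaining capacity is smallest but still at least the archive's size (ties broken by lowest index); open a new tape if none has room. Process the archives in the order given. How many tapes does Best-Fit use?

9

tape 1: place 78 GB, 122 GB left
tape 1: place 75 GB, 47 GB left
tape 2: place 84 GB, 116 GB left
tape 2: place 80 GB, 36 GB left
tape 3: place 77 GB, 123 GB left
tape 3: place 86 GB, 37 GB left
tape 4: place 70 GB, 130 GB left
tape 4: place 75 GB, 55 GB left
tape 5: place 70 GB, 130 GB left
tape 5: place 86 GB, 44 GB left
tape 6: place 78 GB, 122 GB left
tape 6: place 75 GB, 47 GB left
tape 7: place 81 GB, 119 GB left
tape 7: place 72 GB, 47 GB left
tape 8: place 71 GB, 129 GB left
tape 8: place 79 GB, 50 GB left
tape 9: place 81 GB, 119 GB left
tape 9: place 70 GB, 49 GB left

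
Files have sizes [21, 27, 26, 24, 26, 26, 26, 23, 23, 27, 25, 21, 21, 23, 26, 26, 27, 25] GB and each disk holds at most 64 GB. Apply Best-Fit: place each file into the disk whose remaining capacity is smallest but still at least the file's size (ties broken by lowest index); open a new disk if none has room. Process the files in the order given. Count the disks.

9

21 GB → disk 1 (remaining 43 GB)
27 GB → disk 1 (remaining 16 GB)
26 GB → disk 2 (remaining 38 GB)
24 GB → disk 2 (remaining 14 GB)
26 GB → disk 3 (remaining 38 GB)
26 GB → disk 3 (remaining 12 GB)
26 GB → disk 4 (remaining 38 GB)
23 GB → disk 4 (remaining 15 GB)
23 GB → disk 5 (remaining 41 GB)
27 GB → disk 5 (remaining 14 GB)
25 GB → disk 6 (remaining 39 GB)
21 GB → disk 6 (remaining 18 GB)
21 GB → disk 7 (remaining 43 GB)
23 GB → disk 7 (remaining 20 GB)
26 GB → disk 8 (remaining 38 GB)
26 GB → disk 8 (remaining 12 GB)
27 GB → disk 9 (remaining 37 GB)
25 GB → disk 9 (remaining 12 GB)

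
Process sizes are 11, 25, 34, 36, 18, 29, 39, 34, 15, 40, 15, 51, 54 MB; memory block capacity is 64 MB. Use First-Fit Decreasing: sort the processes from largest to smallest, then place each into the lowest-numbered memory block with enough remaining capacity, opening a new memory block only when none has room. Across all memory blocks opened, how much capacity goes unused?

47

Sorted descending: 54, 51, 40, 39, 36, 34, 34, 29, 25, 18, 15, 15, 11.
memory block 1: place 54 MB, 10 MB left
memory block 2: place 51 MB, 13 MB left
memory block 3: place 40 MB, 24 MB left
memory block 4: place 39 MB, 25 MB left
memory block 5: place 36 MB, 28 MB left
memory block 6: place 34 MB, 30 MB left
memory block 7: place 34 MB, 30 MB left
memory block 6: place 29 MB, 1 MB left
memory block 4: place 25 MB, 0 MB left
memory block 3: place 18 MB, 6 MB left
memory block 5: place 15 MB, 13 MB left
memory block 7: place 15 MB, 15 MB left
memory block 2: place 11 MB, 2 MB left
7 memory blocks × 64 MB = 448 MB; used 401 MB; unused 47 MB.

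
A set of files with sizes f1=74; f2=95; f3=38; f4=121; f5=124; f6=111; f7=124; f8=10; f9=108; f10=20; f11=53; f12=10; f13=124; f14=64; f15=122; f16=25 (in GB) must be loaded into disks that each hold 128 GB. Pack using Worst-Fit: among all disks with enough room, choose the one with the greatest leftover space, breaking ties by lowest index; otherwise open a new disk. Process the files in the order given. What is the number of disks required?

disk 1: place f1 (74 GB), 54 GB left
disk 2: place f2 (95 GB), 33 GB left
disk 1: place f3 (38 GB), 16 GB left
disk 3: place f4 (121 GB), 7 GB left
disk 4: place f5 (124 GB), 4 GB left
disk 5: place f6 (111 GB), 17 GB left
disk 6: place f7 (124 GB), 4 GB left
disk 2: place f8 (10 GB), 23 GB left
disk 7: place f9 (108 GB), 20 GB left
disk 2: place f10 (20 GB), 3 GB left
disk 8: place f11 (53 GB), 75 GB left
disk 8: place f12 (10 GB), 65 GB left
disk 9: place f13 (124 GB), 4 GB left
disk 8: place f14 (64 GB), 1 GB left
disk 10: place f15 (122 GB), 6 GB left
disk 11: place f16 (25 GB), 103 GB left

11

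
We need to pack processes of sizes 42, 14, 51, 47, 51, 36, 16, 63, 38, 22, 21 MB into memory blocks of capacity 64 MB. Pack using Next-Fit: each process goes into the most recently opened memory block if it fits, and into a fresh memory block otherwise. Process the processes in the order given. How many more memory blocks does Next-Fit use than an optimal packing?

1

Next-Fit: [42,14] [51] [47] [51] [36,16] [63] [38,22] [21] → 8 memory blocks.
Total size 401 MB; any packing needs at least ⌈401/64⌉ = 7 memory blocks.
An optimal packing achieves that bound: [63] [51] [51] [47,16] [42,22] [38,21] [36,14] → 7 memory blocks.
Excess: 8 − 7 = 1.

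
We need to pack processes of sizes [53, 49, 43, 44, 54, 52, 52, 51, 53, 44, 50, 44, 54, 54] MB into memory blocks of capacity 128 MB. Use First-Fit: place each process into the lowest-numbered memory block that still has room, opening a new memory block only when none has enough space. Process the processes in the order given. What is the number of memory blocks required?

memory block 1: place 53 MB, 75 MB left
memory block 1: place 49 MB, 26 MB left
memory block 2: place 43 MB, 85 MB left
memory block 2: place 44 MB, 41 MB left
memory block 3: place 54 MB, 74 MB left
memory block 3: place 52 MB, 22 MB left
memory block 4: place 52 MB, 76 MB left
memory block 4: place 51 MB, 25 MB left
memory block 5: place 53 MB, 75 MB left
memory block 5: place 44 MB, 31 MB left
memory block 6: place 50 MB, 78 MB left
memory block 6: place 44 MB, 34 MB left
memory block 7: place 54 MB, 74 MB left
memory block 7: place 54 MB, 20 MB left

7 memory blocks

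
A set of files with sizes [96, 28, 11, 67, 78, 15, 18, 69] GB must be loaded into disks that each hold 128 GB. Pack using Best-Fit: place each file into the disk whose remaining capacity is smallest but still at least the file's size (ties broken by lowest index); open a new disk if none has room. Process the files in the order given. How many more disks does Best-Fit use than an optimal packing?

Best-Fit: [96,28] [11,67,15,18] [78] [69] → 4 disks.
4 files exceed 64 GB (half the capacity), and no two of those can share a disk, so at least 4 disks are needed.
So 4 is already optimal.

0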